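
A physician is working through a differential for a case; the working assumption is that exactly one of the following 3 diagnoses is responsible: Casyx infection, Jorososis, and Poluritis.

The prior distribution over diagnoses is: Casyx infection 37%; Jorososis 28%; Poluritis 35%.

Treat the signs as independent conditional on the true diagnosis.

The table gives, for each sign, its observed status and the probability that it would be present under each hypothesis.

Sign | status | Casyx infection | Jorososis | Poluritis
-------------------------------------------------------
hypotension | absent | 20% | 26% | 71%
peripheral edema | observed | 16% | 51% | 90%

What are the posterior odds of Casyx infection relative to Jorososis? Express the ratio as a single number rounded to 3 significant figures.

0.448

The normalizing constant cancels in an odds ratio, so compute prior × likelihood for the two hypotheses only (using 1 − P(present | H) for each absent sign):
  Casyx infection: 0.37 × (1 − 0.20) × 0.16 = 0.04736
  Jorososis: 0.28 × (1 − 0.26) × 0.51 = 0.10567
Posterior odds = 0.04736 / 0.10567 ≈ 0.448.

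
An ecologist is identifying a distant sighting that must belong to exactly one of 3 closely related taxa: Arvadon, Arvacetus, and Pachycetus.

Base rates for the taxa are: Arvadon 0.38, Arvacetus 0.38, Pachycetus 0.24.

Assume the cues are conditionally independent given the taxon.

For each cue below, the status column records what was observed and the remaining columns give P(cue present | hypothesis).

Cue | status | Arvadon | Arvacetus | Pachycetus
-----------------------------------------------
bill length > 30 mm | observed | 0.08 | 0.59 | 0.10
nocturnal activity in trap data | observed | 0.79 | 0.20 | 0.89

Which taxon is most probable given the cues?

Arvacetus

Multiply each prior by the joint likelihood of the cue pattern:
  Arvadon: 0.38 × 0.08 × 0.79 = 0.024016
  Arvacetus: 0.38 × 0.59 × 0.20 = 0.04484
  Pachycetus: 0.24 × 0.10 × 0.89 = 0.02136
Normalizing constant Z = 0.024016 + 0.04484 + 0.02136 = 0.090216.
P(Arvadon | evidence) ≈ 0.024016 / 0.090216 ≈ 0.266
P(Arvacetus | evidence) ≈ 0.04484 / 0.090216 ≈ 0.497
P(Pachycetus | evidence) ≈ 0.02136 / 0.090216 ≈ 0.237
The largest is 0.497, so Arvacetus is most probable.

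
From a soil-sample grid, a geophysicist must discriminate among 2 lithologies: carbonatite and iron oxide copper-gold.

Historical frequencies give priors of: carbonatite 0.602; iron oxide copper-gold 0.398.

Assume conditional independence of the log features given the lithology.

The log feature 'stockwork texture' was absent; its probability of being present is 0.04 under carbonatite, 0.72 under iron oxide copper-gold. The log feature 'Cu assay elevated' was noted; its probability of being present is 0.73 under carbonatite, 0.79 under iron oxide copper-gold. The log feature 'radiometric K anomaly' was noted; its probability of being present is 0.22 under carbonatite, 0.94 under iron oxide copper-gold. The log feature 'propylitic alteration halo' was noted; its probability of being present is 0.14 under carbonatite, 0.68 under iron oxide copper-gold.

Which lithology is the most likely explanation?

By Bayes' rule with conditional independence, the unnormalized weight for each hypothesis is prior × ∏ likelihoods (using 1 − P(present | H) for each absent log feature):
  carbonatite: 0.602 × (1 − 0.04) × 0.73 × 0.22 × 0.14 = 0.012994
  iron oxide copper-gold: 0.398 × (1 − 0.72) × 0.79 × 0.94 × 0.68 = 0.056274
The unnormalized weights sum to 0.069268.
P(carbonatite | evidence) ≈ 0.012994 / 0.069268 ≈ 0.188
P(iron oxide copper-gold | evidence) ≈ 0.056274 / 0.069268 ≈ 0.812
The largest is 0.812, so iron oxide copper-gold is most probable.

iron oxide copper-gold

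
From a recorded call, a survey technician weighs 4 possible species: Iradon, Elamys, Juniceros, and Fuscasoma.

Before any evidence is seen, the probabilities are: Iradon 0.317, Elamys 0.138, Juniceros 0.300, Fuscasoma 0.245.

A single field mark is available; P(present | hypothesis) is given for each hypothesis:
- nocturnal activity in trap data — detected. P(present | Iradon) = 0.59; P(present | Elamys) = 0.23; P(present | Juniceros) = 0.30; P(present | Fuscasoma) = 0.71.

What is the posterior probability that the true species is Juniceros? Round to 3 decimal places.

0.186

For each hypothesis, the unnormalized posterior weight is prior × likelihood:
  Iradon: 0.317 × 0.59 = 0.18703
  Elamys: 0.138 × 0.23 = 0.03174
  Juniceros: 0.300 × 0.30 = 0.09
  Fuscasoma: 0.245 × 0.71 = 0.17395
Marginal likelihood of the evidence = 0.48272.
P(Juniceros | evidence) = 0.09 / 0.48272 ≈ 0.186.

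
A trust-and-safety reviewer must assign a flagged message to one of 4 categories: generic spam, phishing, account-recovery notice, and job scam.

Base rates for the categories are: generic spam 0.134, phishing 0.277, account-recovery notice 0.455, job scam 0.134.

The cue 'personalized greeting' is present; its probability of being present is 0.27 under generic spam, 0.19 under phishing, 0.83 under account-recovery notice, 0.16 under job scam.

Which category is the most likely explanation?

Multiply each prior by the likelihood of the cue:
  generic spam: 0.134 × 0.27 = 0.03618
  phishing: 0.277 × 0.19 = 0.05263
  account-recovery notice: 0.455 × 0.83 = 0.37765
  job scam: 0.134 × 0.16 = 0.02144
The unnormalized weights sum to 0.4879.
P(generic spam | evidence) ≈ 0.03618 / 0.4879 ≈ 0.074
P(phishing | evidence) ≈ 0.05263 / 0.4879 ≈ 0.108
P(account-recovery notice | evidence) ≈ 0.37765 / 0.4879 ≈ 0.774
P(job scam | evidence) ≈ 0.02144 / 0.4879 ≈ 0.044
The largest is 0.774, so account-recovery notice is most probable.

account-recovery notice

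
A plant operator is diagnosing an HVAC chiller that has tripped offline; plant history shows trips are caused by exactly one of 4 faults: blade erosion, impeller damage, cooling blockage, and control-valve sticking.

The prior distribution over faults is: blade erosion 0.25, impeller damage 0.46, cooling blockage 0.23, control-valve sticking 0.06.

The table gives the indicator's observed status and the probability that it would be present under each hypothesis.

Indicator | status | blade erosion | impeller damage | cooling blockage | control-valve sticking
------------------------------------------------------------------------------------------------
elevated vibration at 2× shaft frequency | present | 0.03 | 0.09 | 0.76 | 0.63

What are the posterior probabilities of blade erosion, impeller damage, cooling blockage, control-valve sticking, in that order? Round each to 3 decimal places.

Multiply each prior by the likelihood of the indicator:
  blade erosion: 0.25 × 0.03 = 0.0075
  impeller damage: 0.46 × 0.09 = 0.0414
  cooling blockage: 0.23 × 0.76 = 0.1748
  control-valve sticking: 0.06 × 0.63 = 0.0378
The unnormalized weights sum to 0.2615.
P(blade erosion | evidence) = 0.0075 / 0.2615 ≈ 0.029
P(impeller damage | evidence) = 0.0414 / 0.2615 ≈ 0.158
P(cooling blockage | evidence) = 0.1748 / 0.2615 ≈ 0.668
P(control-valve sticking | evidence) = 0.0378 / 0.2615 ≈ 0.145

0.029, 0.158, 0.668, 0.145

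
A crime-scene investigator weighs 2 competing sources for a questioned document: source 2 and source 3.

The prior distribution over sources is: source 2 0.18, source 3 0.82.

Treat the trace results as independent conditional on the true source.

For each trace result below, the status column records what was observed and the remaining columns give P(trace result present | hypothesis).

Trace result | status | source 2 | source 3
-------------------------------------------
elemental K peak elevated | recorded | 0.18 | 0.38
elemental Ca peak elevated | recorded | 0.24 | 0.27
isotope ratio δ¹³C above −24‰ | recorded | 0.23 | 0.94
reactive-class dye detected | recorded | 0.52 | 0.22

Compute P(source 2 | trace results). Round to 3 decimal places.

0.051

By Bayes' rule with conditional independence, the unnormalized weight for each hypothesis is prior × ∏ likelihoods:
  source 2: 0.18 × 0.18 × 0.24 × 0.23 × 0.52 = 0.00093001
  source 3: 0.82 × 0.38 × 0.27 × 0.94 × 0.22 = 0.017398
Marginal likelihood of the evidence = 0.018329.
P(source 2 | evidence) = 0.00093001 / 0.018329 ≈ 0.051.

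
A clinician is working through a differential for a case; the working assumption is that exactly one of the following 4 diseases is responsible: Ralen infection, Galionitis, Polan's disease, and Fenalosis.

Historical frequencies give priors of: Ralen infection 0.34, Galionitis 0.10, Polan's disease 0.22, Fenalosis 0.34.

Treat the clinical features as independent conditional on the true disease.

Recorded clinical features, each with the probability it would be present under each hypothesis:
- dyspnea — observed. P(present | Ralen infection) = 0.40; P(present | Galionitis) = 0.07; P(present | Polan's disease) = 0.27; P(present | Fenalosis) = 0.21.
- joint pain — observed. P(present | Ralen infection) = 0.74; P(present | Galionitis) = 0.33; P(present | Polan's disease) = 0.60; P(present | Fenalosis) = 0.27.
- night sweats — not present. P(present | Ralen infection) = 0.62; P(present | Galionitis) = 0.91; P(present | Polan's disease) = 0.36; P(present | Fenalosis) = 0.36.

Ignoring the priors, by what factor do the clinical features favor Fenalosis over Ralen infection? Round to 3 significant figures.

Joint likelihood of the clinical feature pattern under each hypothesis (using 1 − P(present | H) for each absent clinical feature):
  Fenalosis: 0.21 × 0.27 × (1 − 0.36) = 0.036288
  Ralen infection: 0.40 × 0.74 × (1 − 0.62) = 0.11248
Bayes factor = 0.036288 / 0.11248 ≈ 0.323

0.323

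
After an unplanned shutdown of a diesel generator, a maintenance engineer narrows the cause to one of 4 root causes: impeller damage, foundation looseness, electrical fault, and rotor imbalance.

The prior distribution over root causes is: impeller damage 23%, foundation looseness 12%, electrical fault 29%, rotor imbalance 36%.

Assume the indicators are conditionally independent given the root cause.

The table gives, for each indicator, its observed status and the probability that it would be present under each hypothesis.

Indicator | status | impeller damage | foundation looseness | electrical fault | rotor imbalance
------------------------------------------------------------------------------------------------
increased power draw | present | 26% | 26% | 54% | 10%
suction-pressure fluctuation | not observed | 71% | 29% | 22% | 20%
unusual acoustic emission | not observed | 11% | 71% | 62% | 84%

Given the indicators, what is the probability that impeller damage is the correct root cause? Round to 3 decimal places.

0.212

By Bayes' rule with conditional independence, the unnormalized weight for each hypothesis is prior × ∏ likelihoods (using 1 − P(present | H) for each absent indicator):
  impeller damage: 0.23 × 0.26 × (1 − 0.71) × (1 − 0.11) = 0.015434
  foundation looseness: 0.12 × 0.26 × (1 − 0.29) × (1 − 0.71) = 0.0064241
  electrical fault: 0.29 × 0.54 × (1 − 0.22) × (1 − 0.62) = 0.046416
  rotor imbalance: 0.36 × 0.10 × (1 − 0.20) × (1 − 0.84) = 0.004608
Normalizing constant Z = 0.015434 + 0.0064241 + 0.046416 + 0.004608 = 0.072883.
P(impeller damage | evidence) = 0.015434 / 0.072883 ≈ 0.212.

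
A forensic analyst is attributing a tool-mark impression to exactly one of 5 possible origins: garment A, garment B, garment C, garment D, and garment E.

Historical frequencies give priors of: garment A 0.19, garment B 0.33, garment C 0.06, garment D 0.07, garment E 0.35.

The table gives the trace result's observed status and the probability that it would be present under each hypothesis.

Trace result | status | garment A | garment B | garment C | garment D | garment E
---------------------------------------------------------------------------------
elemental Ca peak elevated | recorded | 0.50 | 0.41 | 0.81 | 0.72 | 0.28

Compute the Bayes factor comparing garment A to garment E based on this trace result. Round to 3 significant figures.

The Bayes factor is the ratio of the two likelihoods.
  garment A: 0.5
  garment E: 0.28
Bayes factor = 0.5 / 0.28 ≈ 1.79

1.79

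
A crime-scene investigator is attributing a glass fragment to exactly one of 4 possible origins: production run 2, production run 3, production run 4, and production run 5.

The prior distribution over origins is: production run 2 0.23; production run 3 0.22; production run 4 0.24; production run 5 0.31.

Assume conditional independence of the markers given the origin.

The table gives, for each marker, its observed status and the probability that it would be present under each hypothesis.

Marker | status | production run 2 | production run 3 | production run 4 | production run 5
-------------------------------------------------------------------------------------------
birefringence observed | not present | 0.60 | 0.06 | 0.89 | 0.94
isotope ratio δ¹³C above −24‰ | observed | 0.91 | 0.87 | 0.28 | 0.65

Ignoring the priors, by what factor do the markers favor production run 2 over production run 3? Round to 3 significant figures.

0.445

The Bayes factor is the ratio of the joint likelihoods of the marker pattern under the two hypotheses (using 1 − P(present | H) for each absent marker).
  production run 2: (1 − 0.60) × 0.91 = 0.364
  production run 3: (1 − 0.06) × 0.87 = 0.8178
Bayes factor = 0.364 / 0.8178 ≈ 0.445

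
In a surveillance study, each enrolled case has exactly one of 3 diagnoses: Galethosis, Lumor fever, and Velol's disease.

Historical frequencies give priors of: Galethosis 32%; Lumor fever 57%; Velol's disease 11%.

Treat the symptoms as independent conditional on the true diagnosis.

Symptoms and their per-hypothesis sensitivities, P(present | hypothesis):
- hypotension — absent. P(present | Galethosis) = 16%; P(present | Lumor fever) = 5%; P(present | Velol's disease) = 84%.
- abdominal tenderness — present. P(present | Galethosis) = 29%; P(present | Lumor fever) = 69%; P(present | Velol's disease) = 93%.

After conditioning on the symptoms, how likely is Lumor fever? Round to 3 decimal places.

By Bayes' rule with conditional independence, the unnormalized weight for each hypothesis is prior × ∏ likelihoods (using 1 − P(present | H) for each absent symptom):
  Galethosis: 0.32 × (1 − 0.16) × 0.29 = 0.077952
  Lumor fever: 0.57 × (1 − 0.05) × 0.69 = 0.37363
  Velol's disease: 0.11 × (1 − 0.84) × 0.93 = 0.016368
The unnormalized weights sum to 0.46795.
P(Lumor fever | evidence) = 0.37363 / 0.46795 ≈ 0.798.

0.798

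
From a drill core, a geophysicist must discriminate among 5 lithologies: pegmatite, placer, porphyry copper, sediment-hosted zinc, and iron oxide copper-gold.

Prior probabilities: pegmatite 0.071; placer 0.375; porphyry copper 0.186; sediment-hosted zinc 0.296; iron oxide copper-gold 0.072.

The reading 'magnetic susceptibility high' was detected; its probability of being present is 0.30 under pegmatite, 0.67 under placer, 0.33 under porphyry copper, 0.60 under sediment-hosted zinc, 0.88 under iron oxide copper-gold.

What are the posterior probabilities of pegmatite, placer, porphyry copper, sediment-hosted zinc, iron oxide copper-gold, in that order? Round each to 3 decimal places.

0.037, 0.437, 0.107, 0.309, 0.110

Multiply each prior by the likelihood of the reading:
  pegmatite: 0.071 × 0.30 = 0.0213
  placer: 0.375 × 0.67 = 0.25125
  porphyry copper: 0.186 × 0.33 = 0.06138
  sediment-hosted zinc: 0.296 × 0.60 = 0.1776
  iron oxide copper-gold: 0.072 × 0.88 = 0.06336
The unnormalized weights sum to 0.57489.
P(pegmatite | evidence) = 0.0213 / 0.57489 ≈ 0.037
P(placer | evidence) = 0.25125 / 0.57489 ≈ 0.437
P(porphyry copper | evidence) = 0.06138 / 0.57489 ≈ 0.107
P(sediment-hosted zinc | evidence) = 0.1776 / 0.57489 ≈ 0.309
P(iron oxide copper-gold | evidence) = 0.06336 / 0.57489 ≈ 0.110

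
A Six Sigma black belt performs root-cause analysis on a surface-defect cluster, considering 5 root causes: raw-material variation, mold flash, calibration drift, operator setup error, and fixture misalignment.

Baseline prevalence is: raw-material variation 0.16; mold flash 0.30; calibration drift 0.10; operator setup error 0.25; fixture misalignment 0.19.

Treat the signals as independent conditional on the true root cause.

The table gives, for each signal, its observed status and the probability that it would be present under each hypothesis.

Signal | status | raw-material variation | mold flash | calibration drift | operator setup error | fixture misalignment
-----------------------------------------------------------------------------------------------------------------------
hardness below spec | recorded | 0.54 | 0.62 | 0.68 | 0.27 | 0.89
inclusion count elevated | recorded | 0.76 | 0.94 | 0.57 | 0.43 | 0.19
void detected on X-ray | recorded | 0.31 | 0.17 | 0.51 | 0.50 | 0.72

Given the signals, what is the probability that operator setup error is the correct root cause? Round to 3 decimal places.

By Bayes' rule with conditional independence, the unnormalized weight for each hypothesis is prior × ∏ likelihoods:
  raw-material variation: 0.16 × 0.54 × 0.76 × 0.31 = 0.020356
  mold flash: 0.30 × 0.62 × 0.94 × 0.17 = 0.029723
  calibration drift: 0.10 × 0.68 × 0.57 × 0.51 = 0.019768
  operator setup error: 0.25 × 0.27 × 0.43 × 0.50 = 0.014513
  fixture misalignment: 0.19 × 0.89 × 0.19 × 0.72 = 0.023133
Marginal likelihood of the evidence = 0.10749.
P(operator setup error | evidence) = 0.014513 / 0.10749 ≈ 0.135.

0.135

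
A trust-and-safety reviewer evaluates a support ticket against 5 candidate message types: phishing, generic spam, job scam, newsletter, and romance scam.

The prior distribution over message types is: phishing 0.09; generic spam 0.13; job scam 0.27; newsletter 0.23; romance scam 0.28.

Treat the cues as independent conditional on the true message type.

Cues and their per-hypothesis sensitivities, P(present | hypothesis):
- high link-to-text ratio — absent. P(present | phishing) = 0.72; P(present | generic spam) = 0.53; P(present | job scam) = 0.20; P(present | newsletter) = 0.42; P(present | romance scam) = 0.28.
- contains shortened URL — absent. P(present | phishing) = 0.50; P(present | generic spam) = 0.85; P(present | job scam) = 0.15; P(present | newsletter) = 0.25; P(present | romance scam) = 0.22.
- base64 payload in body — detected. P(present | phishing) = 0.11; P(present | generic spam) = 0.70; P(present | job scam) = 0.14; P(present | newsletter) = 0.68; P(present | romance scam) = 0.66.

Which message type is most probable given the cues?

romance scam

Multiply each prior by the joint likelihood of the cue pattern (using 1 − P(present | H) for each absent cue):
  phishing: 0.09 × (1 − 0.72) × (1 − 0.50) × 0.11 = 0.001386
  generic spam: 0.13 × (1 − 0.53) × (1 − 0.85) × 0.70 = 0.0064155
  job scam: 0.27 × (1 − 0.20) × (1 − 0.15) × 0.14 = 0.025704
  newsletter: 0.23 × (1 − 0.42) × (1 − 0.25) × 0.68 = 0.068034
  romance scam: 0.28 × (1 − 0.28) × (1 − 0.22) × 0.66 = 0.10378
The unnormalized weights sum to 0.20532.
P(phishing | evidence) ≈ 0.001386 / 0.20532 ≈ 0.007
P(generic spam | evidence) ≈ 0.0064155 / 0.20532 ≈ 0.031
P(job scam | evidence) ≈ 0.025704 / 0.20532 ≈ 0.125
P(newsletter | evidence) ≈ 0.068034 / 0.20532 ≈ 0.331
P(romance scam | evidence) ≈ 0.10378 / 0.20532 ≈ 0.505
The largest is 0.505, so romance scam is most probable.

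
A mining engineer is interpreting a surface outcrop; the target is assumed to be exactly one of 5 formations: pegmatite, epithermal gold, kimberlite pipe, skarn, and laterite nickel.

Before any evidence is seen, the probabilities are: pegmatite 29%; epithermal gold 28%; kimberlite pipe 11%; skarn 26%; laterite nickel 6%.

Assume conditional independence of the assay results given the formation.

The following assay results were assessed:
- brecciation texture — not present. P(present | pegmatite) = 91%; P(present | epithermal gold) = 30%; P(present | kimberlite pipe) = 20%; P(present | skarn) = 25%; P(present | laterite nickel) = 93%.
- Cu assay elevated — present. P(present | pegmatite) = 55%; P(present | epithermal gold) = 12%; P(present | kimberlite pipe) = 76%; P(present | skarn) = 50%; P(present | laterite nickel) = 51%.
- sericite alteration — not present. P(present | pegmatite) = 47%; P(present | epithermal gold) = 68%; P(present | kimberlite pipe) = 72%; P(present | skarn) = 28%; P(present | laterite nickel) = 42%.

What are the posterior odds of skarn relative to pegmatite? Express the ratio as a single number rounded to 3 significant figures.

Unnormalized posterior weight (prior times the assay result likelihoods) for each of the two hypotheses (using 1 − P(present | H) for each absent assay result):
  skarn: 0.26 × (1 − 0.25) × 0.50 × (1 − 0.28) = 0.0702
  pegmatite: 0.29 × (1 − 0.91) × 0.55 × (1 − 0.47) = 0.0076081
Odds(skarn : pegmatite) = 0.0702 / 0.0076081 ≈ 9.23.

9.23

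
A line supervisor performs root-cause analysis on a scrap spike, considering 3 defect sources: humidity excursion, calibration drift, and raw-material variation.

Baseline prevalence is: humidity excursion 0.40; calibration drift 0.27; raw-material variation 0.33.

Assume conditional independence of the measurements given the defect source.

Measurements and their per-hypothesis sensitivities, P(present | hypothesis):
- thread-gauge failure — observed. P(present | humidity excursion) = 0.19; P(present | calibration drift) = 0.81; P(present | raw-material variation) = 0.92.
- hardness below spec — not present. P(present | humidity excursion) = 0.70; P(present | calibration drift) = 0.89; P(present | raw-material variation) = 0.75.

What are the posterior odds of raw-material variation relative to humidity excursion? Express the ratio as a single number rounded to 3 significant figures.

The normalizing constant cancels in an odds ratio, so compute prior × likelihood for the two hypotheses only (using 1 − P(present | H) for each absent measurement):
  raw-material variation: 0.33 × 0.92 × (1 − 0.75) = 0.0759
  humidity excursion: 0.40 × 0.19 × (1 − 0.70) = 0.0228
Odds(raw-material variation : humidity excursion) = 0.0759 / 0.0228 ≈ 3.33.

3.33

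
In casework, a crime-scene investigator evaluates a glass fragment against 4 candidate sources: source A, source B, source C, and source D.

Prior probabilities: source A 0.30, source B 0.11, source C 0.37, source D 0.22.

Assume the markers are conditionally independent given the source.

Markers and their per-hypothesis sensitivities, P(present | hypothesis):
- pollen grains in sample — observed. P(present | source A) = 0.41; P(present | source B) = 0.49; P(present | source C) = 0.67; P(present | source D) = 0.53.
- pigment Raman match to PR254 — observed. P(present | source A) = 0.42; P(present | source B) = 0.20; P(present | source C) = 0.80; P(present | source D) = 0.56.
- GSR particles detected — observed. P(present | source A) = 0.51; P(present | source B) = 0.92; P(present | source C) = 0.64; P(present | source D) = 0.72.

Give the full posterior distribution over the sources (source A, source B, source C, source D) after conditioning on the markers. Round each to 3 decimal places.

For each hypothesis, the unnormalized posterior weight is prior × product of the marker likelihoods:
  source A: 0.30 × 0.41 × 0.42 × 0.51 = 0.026347
  source B: 0.11 × 0.49 × 0.20 × 0.92 = 0.0099176
  source C: 0.37 × 0.67 × 0.80 × 0.64 = 0.12692
  source D: 0.22 × 0.53 × 0.56 × 0.72 = 0.047013
Normalizing constant Z = 0.026347 + 0.0099176 + 0.12692 + 0.047013 = 0.2102.
P(source A | evidence) = 0.026347 / 0.2102 ≈ 0.125
P(source B | evidence) = 0.0099176 / 0.2102 ≈ 0.047
P(source C | evidence) = 0.12692 / 0.2102 ≈ 0.604
P(source D | evidence) = 0.047013 / 0.2102 ≈ 0.224

0.125, 0.047, 0.604, 0.224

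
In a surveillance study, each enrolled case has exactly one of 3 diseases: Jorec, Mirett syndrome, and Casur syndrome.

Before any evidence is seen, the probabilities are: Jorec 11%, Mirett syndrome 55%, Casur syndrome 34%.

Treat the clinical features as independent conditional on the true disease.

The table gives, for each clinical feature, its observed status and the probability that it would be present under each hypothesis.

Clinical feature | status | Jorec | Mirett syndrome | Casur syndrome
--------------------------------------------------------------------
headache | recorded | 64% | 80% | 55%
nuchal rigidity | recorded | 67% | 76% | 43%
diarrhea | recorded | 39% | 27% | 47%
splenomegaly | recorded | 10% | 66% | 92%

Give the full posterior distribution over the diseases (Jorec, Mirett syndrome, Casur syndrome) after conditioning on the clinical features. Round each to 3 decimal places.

Multiply each prior by the joint likelihood of the clinical feature pattern:
  Jorec: 0.11 × 0.64 × 0.67 × 0.39 × 0.10 = 0.0018396
  Mirett syndrome: 0.55 × 0.80 × 0.76 × 0.27 × 0.66 = 0.05959
  Casur syndrome: 0.34 × 0.55 × 0.43 × 0.47 × 0.92 = 0.034769
Marginal likelihood of the evidence = 0.096199.
P(Jorec | evidence) = 0.0018396 / 0.096199 ≈ 0.019
P(Mirett syndrome | evidence) = 0.05959 / 0.096199 ≈ 0.619
P(Casur syndrome | evidence) = 0.034769 / 0.096199 ≈ 0.361

0.019, 0.619, 0.361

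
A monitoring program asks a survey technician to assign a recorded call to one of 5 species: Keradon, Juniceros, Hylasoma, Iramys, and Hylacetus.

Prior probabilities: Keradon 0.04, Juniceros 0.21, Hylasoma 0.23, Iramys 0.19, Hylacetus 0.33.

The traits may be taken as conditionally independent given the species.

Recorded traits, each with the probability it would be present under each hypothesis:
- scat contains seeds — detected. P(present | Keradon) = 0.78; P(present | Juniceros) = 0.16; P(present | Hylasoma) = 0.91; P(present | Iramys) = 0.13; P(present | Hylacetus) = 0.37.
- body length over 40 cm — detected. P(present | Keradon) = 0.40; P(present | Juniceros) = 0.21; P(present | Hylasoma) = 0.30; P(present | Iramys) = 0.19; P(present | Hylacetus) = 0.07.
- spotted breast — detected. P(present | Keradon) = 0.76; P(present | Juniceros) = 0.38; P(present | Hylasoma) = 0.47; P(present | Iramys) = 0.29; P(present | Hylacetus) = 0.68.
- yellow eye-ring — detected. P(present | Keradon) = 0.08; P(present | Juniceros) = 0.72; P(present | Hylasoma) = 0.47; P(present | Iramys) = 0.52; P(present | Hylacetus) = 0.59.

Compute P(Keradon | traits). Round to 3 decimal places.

Multiply each prior by the joint likelihood of the trait pattern:
  Keradon: 0.04 × 0.78 × 0.40 × 0.76 × 0.08 = 0.00075878
  Juniceros: 0.21 × 0.16 × 0.21 × 0.38 × 0.72 = 0.0019305
  Hylasoma: 0.23 × 0.91 × 0.30 × 0.47 × 0.47 = 0.01387
  Iramys: 0.19 × 0.13 × 0.19 × 0.29 × 0.52 = 0.0007077
  Hylacetus: 0.33 × 0.37 × 0.07 × 0.68 × 0.59 = 0.0034291
Normalizing constant Z = 0.00075878 + 0.0019305 + 0.01387 + 0.0007077 + 0.0034291 = 0.020696.
P(Keradon | evidence) = 0.00075878 / 0.020696 ≈ 0.037.

0.037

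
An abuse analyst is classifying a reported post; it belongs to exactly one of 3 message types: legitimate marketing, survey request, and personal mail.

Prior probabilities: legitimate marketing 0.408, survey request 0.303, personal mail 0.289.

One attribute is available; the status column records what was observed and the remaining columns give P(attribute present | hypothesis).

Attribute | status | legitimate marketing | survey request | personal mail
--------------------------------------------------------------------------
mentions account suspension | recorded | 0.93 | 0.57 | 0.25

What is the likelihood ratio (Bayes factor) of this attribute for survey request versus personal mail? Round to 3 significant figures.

Likelihood of this attribute under each hypothesis:
  survey request: 0.57
  personal mail: 0.25
Bayes factor = 0.57 / 0.25 ≈ 2.28

2.28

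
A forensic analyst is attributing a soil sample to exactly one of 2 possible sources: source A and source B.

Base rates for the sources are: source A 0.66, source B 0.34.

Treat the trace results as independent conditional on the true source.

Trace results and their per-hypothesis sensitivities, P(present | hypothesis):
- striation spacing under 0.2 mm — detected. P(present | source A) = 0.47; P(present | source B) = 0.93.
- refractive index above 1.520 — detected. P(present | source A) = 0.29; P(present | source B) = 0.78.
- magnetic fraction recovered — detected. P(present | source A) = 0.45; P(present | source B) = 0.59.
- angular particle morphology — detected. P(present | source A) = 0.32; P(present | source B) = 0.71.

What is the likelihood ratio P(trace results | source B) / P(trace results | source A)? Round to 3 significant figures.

Take the product of per-trace result likelihoods under each hypothesis, then divide.
  source B: 0.93 × 0.78 × 0.59 × 0.71 = 0.30387
  source A: 0.47 × 0.29 × 0.45 × 0.32 = 0.019627
Bayes factor = 0.30387 / 0.019627 ≈ 15.5

15.5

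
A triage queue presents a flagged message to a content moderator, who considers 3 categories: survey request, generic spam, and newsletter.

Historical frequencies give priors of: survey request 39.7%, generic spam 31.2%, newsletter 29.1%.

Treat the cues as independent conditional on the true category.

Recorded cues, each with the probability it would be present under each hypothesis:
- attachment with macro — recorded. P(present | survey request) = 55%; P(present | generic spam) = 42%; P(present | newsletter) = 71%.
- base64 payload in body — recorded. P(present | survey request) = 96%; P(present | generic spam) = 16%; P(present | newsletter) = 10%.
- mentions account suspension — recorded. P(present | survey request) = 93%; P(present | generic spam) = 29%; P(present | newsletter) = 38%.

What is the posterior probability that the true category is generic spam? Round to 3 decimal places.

0.029

For each hypothesis, the unnormalized posterior weight is prior × product of the cue likelihoods:
  survey request: 0.397 × 0.55 × 0.96 × 0.93 = 0.19494
  generic spam: 0.312 × 0.42 × 0.16 × 0.29 = 0.0060803
  newsletter: 0.291 × 0.71 × 0.10 × 0.38 = 0.0078512
Normalizing constant Z = 0.19494 + 0.0060803 + 0.0078512 = 0.20887.
P(generic spam | evidence) = 0.0060803 / 0.20887 ≈ 0.029.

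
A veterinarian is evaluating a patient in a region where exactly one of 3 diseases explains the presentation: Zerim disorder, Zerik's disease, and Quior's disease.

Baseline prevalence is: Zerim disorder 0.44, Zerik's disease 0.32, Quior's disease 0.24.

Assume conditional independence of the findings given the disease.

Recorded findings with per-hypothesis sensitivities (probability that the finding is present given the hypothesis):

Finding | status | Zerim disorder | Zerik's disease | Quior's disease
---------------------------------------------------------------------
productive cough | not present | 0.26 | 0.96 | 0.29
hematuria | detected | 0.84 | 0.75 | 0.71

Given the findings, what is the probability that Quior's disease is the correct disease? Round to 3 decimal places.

Multiply each prior by the joint likelihood of the evidence pattern (using 1 − P(present | H) for each absent finding):
  Zerim disorder: 0.44 × (1 − 0.26) × 0.84 = 0.2735
  Zerik's disease: 0.32 × (1 − 0.96) × 0.75 = 0.0096
  Quior's disease: 0.24 × (1 − 0.29) × 0.71 = 0.12098
Normalizing constant Z = 0.2735 + 0.0096 + 0.12098 = 0.40409.
P(Quior's disease | evidence) = 0.12098 / 0.40409 ≈ 0.299.

0.299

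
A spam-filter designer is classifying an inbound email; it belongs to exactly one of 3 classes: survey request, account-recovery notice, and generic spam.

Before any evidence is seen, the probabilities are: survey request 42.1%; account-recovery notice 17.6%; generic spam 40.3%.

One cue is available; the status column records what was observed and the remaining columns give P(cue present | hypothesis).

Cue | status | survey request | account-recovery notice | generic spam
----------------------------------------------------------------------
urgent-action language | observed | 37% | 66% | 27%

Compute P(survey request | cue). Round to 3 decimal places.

Multiply each prior by the likelihood of the cue:
  survey request: 0.421 × 0.37 = 0.15577
  account-recovery notice: 0.176 × 0.66 = 0.11616
  generic spam: 0.403 × 0.27 = 0.10881
Marginal likelihood of the evidence = 0.38074.
P(survey request | evidence) = 0.15577 / 0.38074 ≈ 0.409.

0.409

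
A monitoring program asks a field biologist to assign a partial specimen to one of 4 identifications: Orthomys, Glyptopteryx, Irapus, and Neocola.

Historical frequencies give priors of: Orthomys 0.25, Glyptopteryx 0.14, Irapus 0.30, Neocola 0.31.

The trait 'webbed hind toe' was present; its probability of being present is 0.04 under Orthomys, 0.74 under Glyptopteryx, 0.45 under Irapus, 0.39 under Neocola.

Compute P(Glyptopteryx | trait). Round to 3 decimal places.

For each hypothesis, the unnormalized posterior weight is prior × likelihood:
  Orthomys: 0.25 × 0.04 = 0.01
  Glyptopteryx: 0.14 × 0.74 = 0.1036
  Irapus: 0.30 × 0.45 = 0.135
  Neocola: 0.31 × 0.39 = 0.1209
Marginal likelihood of the evidence = 0.3695.
P(Glyptopteryx | evidence) = 0.1036 / 0.3695 ≈ 0.280.

0.280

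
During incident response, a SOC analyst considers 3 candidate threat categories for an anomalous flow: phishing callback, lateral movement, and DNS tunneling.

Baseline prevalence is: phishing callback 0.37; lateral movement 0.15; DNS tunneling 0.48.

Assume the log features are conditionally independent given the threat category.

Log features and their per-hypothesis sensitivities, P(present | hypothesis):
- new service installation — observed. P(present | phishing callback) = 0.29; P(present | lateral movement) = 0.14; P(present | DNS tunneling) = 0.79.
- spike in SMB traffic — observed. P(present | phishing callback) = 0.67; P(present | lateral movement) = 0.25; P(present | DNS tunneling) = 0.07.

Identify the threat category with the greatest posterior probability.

Multiply each prior by the joint likelihood of the log feature pattern:
  phishing callback: 0.37 × 0.29 × 0.67 = 0.071891
  lateral movement: 0.15 × 0.14 × 0.25 = 0.00525
  DNS tunneling: 0.48 × 0.79 × 0.07 = 0.026544
Marginal likelihood of the evidence = 0.10368.
P(phishing callback | evidence) ≈ 0.071891 / 0.10368 ≈ 0.693
P(lateral movement | evidence) ≈ 0.00525 / 0.10368 ≈ 0.051
P(DNS tunneling | evidence) ≈ 0.026544 / 0.10368 ≈ 0.256
The largest is 0.693, so phishing callback is most probable.

phishing callback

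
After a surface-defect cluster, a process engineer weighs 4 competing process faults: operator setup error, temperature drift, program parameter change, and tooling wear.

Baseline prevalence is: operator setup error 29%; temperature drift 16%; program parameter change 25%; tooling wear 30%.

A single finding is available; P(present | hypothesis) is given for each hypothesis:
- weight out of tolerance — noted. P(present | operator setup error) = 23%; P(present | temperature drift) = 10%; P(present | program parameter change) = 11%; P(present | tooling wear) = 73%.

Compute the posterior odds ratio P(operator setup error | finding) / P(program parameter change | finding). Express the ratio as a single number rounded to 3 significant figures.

The normalizing constant cancels in an odds ratio, so compute prior × likelihood for the two hypotheses only:
  operator setup error: 0.29 × 0.23 = 0.0667
  program parameter change: 0.25 × 0.11 = 0.0275
Odds(operator setup error : program parameter change) = 0.0667 / 0.0275 ≈ 2.43.

2.43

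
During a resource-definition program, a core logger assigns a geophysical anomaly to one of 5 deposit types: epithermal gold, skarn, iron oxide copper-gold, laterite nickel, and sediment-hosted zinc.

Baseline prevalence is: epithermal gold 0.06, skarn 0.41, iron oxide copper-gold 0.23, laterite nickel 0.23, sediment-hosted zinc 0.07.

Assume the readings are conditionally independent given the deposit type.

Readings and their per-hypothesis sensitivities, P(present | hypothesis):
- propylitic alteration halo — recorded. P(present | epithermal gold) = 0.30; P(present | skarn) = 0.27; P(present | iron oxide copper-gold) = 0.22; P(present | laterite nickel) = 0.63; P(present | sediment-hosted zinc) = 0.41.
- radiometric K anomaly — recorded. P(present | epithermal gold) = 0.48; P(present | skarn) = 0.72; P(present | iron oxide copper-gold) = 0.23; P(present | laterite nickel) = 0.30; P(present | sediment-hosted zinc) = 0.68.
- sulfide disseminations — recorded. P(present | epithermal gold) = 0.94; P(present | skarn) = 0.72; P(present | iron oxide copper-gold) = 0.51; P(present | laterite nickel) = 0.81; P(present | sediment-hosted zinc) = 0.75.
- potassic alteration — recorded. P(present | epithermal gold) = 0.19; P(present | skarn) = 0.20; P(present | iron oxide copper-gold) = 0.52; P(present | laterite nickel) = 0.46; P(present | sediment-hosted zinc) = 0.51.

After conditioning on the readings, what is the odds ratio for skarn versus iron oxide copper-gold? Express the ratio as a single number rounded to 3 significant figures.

Posterior odds equal prior odds times the likelihood ratio; only the two competing hypotheses matter.
  skarn: 0.41 × 0.27 × 0.72 × 0.72 × 0.20 = 0.011477
  iron oxide copper-gold: 0.23 × 0.22 × 0.23 × 0.51 × 0.52 = 0.0030864
Posterior odds = 0.011477 / 0.0030864 ≈ 3.72.

3.72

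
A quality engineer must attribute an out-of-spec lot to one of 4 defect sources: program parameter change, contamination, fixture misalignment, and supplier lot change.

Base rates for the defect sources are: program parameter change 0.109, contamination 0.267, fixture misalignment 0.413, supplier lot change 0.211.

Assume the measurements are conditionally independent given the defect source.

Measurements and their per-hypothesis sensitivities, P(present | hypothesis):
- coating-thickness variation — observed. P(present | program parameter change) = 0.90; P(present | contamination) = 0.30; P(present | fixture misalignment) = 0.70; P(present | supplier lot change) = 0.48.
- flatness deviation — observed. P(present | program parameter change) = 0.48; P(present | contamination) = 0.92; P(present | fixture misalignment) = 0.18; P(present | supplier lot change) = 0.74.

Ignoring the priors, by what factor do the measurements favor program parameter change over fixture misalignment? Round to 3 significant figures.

The Bayes factor is the ratio of the joint likelihoods of the measurement pattern under the two hypotheses.
  program parameter change: 0.90 × 0.48 = 0.432
  fixture misalignment: 0.70 × 0.18 = 0.126
Bayes factor = 0.432 / 0.126 ≈ 3.43

3.43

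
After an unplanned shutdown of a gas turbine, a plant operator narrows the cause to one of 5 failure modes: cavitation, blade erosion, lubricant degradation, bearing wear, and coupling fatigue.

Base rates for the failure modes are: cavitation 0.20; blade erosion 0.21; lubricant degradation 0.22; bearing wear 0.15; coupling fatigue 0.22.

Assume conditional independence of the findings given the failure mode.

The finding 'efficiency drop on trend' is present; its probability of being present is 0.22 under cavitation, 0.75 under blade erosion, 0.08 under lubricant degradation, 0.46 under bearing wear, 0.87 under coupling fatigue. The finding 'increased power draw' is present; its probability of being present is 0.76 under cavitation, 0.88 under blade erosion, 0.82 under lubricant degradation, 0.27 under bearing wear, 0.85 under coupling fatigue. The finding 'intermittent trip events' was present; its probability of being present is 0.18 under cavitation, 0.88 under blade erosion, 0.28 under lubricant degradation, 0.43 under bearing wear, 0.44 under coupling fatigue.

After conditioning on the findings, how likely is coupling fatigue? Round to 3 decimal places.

0.338

For each hypothesis, the unnormalized posterior weight is prior × product of the finding likelihoods:
  cavitation: 0.20 × 0.22 × 0.76 × 0.18 = 0.0060192
  blade erosion: 0.21 × 0.75 × 0.88 × 0.88 = 0.12197
  lubricant degradation: 0.22 × 0.08 × 0.82 × 0.28 = 0.004041
  bearing wear: 0.15 × 0.46 × 0.27 × 0.43 = 0.0080109
  coupling fatigue: 0.22 × 0.87 × 0.85 × 0.44 = 0.071584
Normalizing constant Z = 0.0060192 + 0.12197 + 0.004041 + 0.0080109 + 0.071584 = 0.21162.
P(coupling fatigue | evidence) = 0.071584 / 0.21162 ≈ 0.338.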